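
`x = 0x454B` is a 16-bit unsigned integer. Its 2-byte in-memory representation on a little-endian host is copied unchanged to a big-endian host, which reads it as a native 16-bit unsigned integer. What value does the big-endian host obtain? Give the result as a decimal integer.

19269

Stored little-endian, the bytes at ascending addresses are 4B 45.
Read back as big-endian, the last byte is least significant, giving 0x4B45.
0x4B45 = 19269.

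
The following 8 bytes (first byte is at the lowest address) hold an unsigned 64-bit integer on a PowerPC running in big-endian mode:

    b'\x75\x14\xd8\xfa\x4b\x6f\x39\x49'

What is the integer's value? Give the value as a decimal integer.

Big-endian: lowest address holds the most-significant byte.
The bytes are already most-significant first: 0x7514D8FA4B6F3949.
0x7514D8FA4B6F3949 = 8436606571490785609.

8436606571490785609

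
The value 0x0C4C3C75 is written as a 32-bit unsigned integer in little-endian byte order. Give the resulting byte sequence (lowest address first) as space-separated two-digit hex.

75 3C 4C 0C

Split into bytes (most-significant first): 0C 4C 3C 75.
Little-endian: lowest address holds the least-significant byte.
So at ascending addresses the bytes are 75 3C 4C 0C.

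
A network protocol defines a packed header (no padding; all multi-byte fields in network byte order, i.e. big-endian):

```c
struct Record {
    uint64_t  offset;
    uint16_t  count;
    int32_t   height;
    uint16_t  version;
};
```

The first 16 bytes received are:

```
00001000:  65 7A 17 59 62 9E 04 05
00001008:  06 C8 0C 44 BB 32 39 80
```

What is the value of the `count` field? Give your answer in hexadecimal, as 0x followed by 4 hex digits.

0x06C8

`count` follows `offset` (8 bytes), so it starts at byte offset 8 and occupies 2 bytes.
Bytes at offsets 8..9: 06 C8.
Big-endian: lowest address holds the most-significant byte.
The bytes are already most-significant first: 0x06C8.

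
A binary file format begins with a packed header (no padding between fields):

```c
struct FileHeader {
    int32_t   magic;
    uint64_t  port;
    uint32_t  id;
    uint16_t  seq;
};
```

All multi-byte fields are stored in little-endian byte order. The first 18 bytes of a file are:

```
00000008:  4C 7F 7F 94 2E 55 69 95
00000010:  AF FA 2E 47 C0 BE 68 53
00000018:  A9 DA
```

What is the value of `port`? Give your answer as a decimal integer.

`port` follows `magic` (4 bytes), so it starts at byte offset 4 and occupies 8 bytes.
Bytes at offsets 4..11: 2E 55 69 95 AF FA 2E 47.
Little-endian: lowest address holds the least-significant byte.
Reassemble most-significant byte first: 47 2E FA AF 95 69 55 2E → 0x472EFAAF9569552E.
0x472EFAAF9569552E = 5129312657654502702.

5129312657654502702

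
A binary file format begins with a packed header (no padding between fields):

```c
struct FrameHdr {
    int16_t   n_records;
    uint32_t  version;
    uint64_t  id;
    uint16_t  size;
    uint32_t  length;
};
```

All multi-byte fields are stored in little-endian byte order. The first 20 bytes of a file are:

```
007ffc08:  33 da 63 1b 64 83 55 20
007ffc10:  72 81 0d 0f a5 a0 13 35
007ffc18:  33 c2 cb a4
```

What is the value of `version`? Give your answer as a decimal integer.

2204375907

`version` follows `n_records` (2 bytes), so it starts at byte offset 2 and occupies 4 bytes.
Bytes at offsets 2..5: 63 1B 64 83.
Little-endian: lowest address holds the least-significant byte.
Reassemble most-significant byte first: 83 64 1B 63 → 0x83641B63.
0x83641B63 = 2204375907.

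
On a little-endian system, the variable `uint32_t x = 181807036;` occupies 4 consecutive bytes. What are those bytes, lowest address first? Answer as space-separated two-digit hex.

BC 27 D6 0A

181807036 in hexadecimal, padded to 32 bits, is 0x0AD627BC.
Split into bytes (most-significant first): 0A D6 27 BC.
In little-endian order the low byte comes first in memory.
So at ascending addresses the bytes are BC 27 D6 0A.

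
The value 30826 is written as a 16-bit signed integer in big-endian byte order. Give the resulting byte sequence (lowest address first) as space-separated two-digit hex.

30826 in hexadecimal, padded to 16 bits, is 0x786A.
Split into bytes (most-significant first): 78 6A.
In big-endian order the high byte comes first in memory.
So the memory order matches the most-significant-first order: 78 6A.

78 6A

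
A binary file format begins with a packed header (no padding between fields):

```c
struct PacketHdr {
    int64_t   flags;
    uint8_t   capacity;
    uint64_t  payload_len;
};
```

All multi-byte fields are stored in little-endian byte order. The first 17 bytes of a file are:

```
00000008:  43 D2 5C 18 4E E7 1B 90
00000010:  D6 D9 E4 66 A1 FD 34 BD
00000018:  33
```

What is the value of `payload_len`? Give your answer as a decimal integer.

3728194330471883993

`payload_len` follows `flags` (8 B), `capacity` (1 B), so it starts at offset 8 + 1 = 9 and occupies 8 bytes.
Bytes at offsets 9..16: D9 E4 66 A1 FD 34 BD 33.
Little-endian: lowest address holds the least-significant byte.
Reassemble most-significant byte first: 33 BD 34 FD A1 66 E4 D9 → 0x33BD34FDA166E4D9.
0x33BD34FDA166E4D9 = 3728194330471883993.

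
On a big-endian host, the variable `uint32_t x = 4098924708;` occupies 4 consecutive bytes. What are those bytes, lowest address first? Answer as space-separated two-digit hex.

F4 50 A0 A4

4098924708 in hexadecimal, padded to 32 bits, is 0xF450A0A4.
Split into bytes (most-significant first): F4 50 A0 A4.
Big-endian: lowest address holds the most-significant byte.
So the memory order matches the most-significant-first order: F4 50 A0 A4.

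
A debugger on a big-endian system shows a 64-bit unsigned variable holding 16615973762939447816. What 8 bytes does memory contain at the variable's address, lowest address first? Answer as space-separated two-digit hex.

E6 97 CC 1A 29 37 6A 08

16615973762939447816 in hexadecimal, padded to 64 bits, is 0xE697CC1A29376A08.
Split into bytes (most-significant first): E6 97 CC 1A 29 37 6A 08.
Big-endian stores the most-significant byte at the lowest address.
So the memory order matches the most-significant-first order: E6 97 CC 1A 29 37 6A 08.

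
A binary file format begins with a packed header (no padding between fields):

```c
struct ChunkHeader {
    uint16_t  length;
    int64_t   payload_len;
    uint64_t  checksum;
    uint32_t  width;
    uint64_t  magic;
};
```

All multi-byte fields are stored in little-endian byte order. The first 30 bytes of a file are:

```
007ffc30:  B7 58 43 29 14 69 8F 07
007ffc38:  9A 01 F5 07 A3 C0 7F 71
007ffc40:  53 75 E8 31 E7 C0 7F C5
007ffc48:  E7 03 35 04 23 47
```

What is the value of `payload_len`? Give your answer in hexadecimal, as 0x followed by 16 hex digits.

`payload_len` follows `length` (2 bytes), so it starts at byte offset 2 and occupies 8 bytes.
Bytes at offsets 2..9: 43 29 14 69 8F 07 9A 01.
Little-endian: lowest address holds the least-significant byte.
Reassemble most-significant byte first: 01 9A 07 8F 69 14 29 43 → 0x019A078F69142943.

0x019A078F69142943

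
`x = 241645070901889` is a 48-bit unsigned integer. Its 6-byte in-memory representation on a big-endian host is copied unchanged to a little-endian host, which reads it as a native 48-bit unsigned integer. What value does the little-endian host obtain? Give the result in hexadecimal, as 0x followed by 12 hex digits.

241645070901889 in 48-bit hexadecimal is 0xDBC6609CE281.
Stored big-endian, the bytes at ascending addresses are DB C6 60 9C E2 81.
Read back as little-endian, the first byte is least significant, giving 0x81E29C60C6DB.

0x81E29C60C6DB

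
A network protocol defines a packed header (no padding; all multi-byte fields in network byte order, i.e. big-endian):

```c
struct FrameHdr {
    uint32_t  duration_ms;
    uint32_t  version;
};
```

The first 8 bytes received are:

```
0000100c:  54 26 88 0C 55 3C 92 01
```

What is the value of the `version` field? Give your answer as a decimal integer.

`version` follows `duration_ms` (4 bytes), so it starts at byte offset 4 and occupies 4 bytes.
Bytes at offsets 4..7: 55 3C 92 01.
Big-endian stores the most-significant byte at the lowest address.
The bytes are already most-significant first: 0x553C9201.
0x553C9201 = 1430032897.

1430032897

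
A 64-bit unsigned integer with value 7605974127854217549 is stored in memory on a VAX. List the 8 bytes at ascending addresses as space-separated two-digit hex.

4D E9 8F CD 2B D9 8D 69

7605974127854217549 in hexadecimal, padded to 64 bits, is 0x698DD92BCD8FE94D.
Split into bytes (most-significant first): 69 8D D9 2B CD 8F E9 4D.
Little-endian: lowest address holds the least-significant byte.
So at ascending addresses the bytes are 4D E9 8F CD 2B D9 8D 69.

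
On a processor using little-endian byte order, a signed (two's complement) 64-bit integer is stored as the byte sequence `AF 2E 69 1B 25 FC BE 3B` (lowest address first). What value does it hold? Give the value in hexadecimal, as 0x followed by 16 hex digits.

0x3BBEFC251B692EAF

Little-endian: lowest address holds the least-significant byte.
Reassemble most-significant byte first: 3B BE FC 25 1B 69 2E AF → 0x3BBEFC251B692EAF.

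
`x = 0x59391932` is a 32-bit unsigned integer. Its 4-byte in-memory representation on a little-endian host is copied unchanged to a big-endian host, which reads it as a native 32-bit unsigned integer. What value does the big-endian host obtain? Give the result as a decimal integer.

Stored little-endian, the bytes at ascending addresses are 32 19 39 59.
Read back as big-endian, the last byte is least significant, giving 0x32193959.
0x32193959 = 840513881.

840513881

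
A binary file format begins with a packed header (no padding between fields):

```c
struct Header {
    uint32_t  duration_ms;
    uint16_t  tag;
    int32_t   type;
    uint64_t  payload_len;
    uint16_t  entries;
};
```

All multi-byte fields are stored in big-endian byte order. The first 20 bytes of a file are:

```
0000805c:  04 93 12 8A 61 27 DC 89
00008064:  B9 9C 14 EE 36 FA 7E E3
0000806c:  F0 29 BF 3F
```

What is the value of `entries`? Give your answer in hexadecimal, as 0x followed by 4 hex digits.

`entries` follows `duration_ms` (4 B), `tag` (2 B), `type` (4 B), `payload_len` (8 B), so it starts at offset 4 + 2 + 4 + 8 = 18 and occupies 2 bytes.
Bytes at offsets 18..19: BF 3F.
In big-endian order the high byte comes first in memory.
The bytes are already most-significant first: 0xBF3F.

0xBF3F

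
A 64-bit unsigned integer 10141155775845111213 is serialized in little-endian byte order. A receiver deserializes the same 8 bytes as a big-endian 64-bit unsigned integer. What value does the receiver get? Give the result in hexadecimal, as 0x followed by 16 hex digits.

10141155775845111213 in 64-bit hexadecimal is 0x8CBC9F72AF2615AD.
Stored little-endian, the bytes at ascending addresses are AD 15 26 AF 72 9F BC 8C.
Read back as big-endian, the last byte is least significant, giving 0xAD1526AF729FBC8C.

0xAD1526AF729FBC8C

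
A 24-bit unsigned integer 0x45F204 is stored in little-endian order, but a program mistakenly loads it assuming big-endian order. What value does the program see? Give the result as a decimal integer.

324165

Stored little-endian, the bytes at ascending addresses are 04 F2 45.
Read back as big-endian, the last byte is least significant, giving 0x04F245.
0x04F245 = 324165.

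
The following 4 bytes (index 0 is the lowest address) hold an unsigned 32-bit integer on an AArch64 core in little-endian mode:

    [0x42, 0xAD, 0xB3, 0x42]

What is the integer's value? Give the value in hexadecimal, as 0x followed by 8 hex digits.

0x42B3AD42

Little-endian: lowest address holds the least-significant byte.
Reassemble most-significant byte first: 42 B3 AD 42 → 0x42B3AD42.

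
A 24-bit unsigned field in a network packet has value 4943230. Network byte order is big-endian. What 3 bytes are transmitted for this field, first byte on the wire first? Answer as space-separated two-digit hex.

4B 6D 7E

4943230 in hexadecimal, padded to 24 bits, is 0x4B6D7E.
Split into bytes (most-significant first): 4B 6D 7E.
Big-endian: lowest address holds the most-significant byte.
So the memory order matches the most-significant-first order: 4B 6D 7E.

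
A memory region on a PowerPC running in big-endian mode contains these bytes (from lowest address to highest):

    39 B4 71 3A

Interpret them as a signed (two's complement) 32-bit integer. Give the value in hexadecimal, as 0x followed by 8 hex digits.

0x39B4713A

Big-endian stores the most-significant byte at the lowest address.
The bytes are already most-significant first: 0x39B4713A.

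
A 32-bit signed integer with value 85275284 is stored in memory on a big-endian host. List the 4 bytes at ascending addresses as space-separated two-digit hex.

05 15 32 94

85275284 in hexadecimal, padded to 32 bits, is 0x05153294.
Split into bytes (most-significant first): 05 15 32 94.
In big-endian order the high byte comes first in memory.
So the memory order matches the most-significant-first order: 05 15 32 94.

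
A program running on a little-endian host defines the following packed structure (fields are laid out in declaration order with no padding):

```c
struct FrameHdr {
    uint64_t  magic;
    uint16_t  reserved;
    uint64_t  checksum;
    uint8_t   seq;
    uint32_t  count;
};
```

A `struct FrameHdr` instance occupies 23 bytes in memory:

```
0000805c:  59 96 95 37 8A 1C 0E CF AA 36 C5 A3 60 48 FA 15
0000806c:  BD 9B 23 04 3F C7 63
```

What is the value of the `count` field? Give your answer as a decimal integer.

`count` follows `magic` (8 B), `reserved` (2 B), `checksum` (8 B), `seq` (1 B), so it starts at offset 8 + 2 + 8 + 1 = 19 and occupies 4 bytes.
Bytes at offsets 19..22: 04 3F C7 63.
Little-endian stores the least-significant byte at the lowest address.
Reassemble most-significant byte first: 63 C7 3F 04 → 0x63C73F04.
0x63C73F04 = 1674002180.

1674002180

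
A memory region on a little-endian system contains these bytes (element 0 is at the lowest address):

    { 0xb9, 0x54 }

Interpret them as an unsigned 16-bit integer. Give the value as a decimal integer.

21689

Little-endian stores the least-significant byte at the lowest address.
Reassemble most-significant byte first: 54 B9 → 0x54B9.
0x54B9 = 21689.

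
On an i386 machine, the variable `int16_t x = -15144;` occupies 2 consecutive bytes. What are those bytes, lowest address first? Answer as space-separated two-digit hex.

Two's complement of -15144 in 16 bits: 15144 = 0x3B28; invert → 0xC4D7; add 1 → 0xC4D8.
Split into bytes (most-significant first): C4 D8.
Little-endian: lowest address holds the least-significant byte.
So at ascending addresses the bytes are D8 C4.

D8 C4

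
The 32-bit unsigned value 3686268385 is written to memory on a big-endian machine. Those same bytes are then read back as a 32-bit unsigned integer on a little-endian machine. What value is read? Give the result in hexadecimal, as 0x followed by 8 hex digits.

3686268385 in 32-bit hexadecimal is 0xDBB7FDE1.
Stored big-endian, the bytes at ascending addresses are DB B7 FD E1.
Read back as little-endian, the first byte is least significant, giving 0xE1FDB7DB.

0xE1FDB7DB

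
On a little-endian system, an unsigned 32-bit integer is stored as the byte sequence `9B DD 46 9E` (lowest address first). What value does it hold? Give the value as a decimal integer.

2655444379

In little-endian order the low byte comes first in memory.
Reassemble most-significant byte first: 9E 46 DD 9B → 0x9E46DD9B.
0x9E46DD9B = 2655444379.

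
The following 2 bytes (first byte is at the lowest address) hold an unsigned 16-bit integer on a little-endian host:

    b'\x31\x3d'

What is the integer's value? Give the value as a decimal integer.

15665

Little-endian stores the least-significant byte at the lowest address.
Reassemble most-significant byte first: 3D 31 → 0x3D31.
0x3D31 = 15665.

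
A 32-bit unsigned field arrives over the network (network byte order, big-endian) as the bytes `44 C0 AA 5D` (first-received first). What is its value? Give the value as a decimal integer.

1153477213

Big-endian stores the most-significant byte at the lowest address.
The bytes are already most-significant first: 0x44C0AA5D.
0x44C0AA5D = 1153477213.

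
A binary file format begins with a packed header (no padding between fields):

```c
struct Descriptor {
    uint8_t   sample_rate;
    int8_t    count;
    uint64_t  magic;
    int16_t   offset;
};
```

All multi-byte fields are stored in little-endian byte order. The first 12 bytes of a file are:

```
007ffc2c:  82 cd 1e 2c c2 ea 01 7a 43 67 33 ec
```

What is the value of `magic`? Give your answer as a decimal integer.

`magic` follows `sample_rate` (1 B), `count` (1 B), so it starts at offset 1 + 1 = 2 and occupies 8 bytes.
Bytes at offsets 2..9: 1E 2C C2 EA 01 7A 43 67.
Little-endian stores the least-significant byte at the lowest address.
Reassemble most-significant byte first: 67 43 7A 01 EA C2 2C 1E → 0x67437A01EAC22C1E.
0x67437A01EAC22C1E = 7440925157998341150.

7440925157998341150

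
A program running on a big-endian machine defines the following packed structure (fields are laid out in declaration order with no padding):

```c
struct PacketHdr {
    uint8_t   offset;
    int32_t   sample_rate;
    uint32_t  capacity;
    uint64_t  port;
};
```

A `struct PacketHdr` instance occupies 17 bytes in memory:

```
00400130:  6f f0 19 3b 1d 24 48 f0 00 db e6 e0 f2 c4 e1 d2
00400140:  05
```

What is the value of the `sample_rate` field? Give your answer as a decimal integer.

`sample_rate` follows `offset` (1 byte), so it starts at byte offset 1 and occupies 4 bytes.
Bytes at offsets 1..4: F0 19 3B 1D.
Big-endian: lowest address holds the most-significant byte.
The bytes are already most-significant first: 0xF0193B1D.
Top bit is set, so as a signed 32-bit value this is 0xF0193B1D − 2^32 = -266781923.

-266781923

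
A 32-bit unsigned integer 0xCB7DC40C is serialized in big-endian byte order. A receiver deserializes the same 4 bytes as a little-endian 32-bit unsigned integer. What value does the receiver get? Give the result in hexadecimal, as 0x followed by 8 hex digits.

0x0CC47DCB

Stored big-endian, the bytes at ascending addresses are CB 7D C4 0C.
Read back as little-endian, the first byte is least significant, giving 0x0CC47DCB.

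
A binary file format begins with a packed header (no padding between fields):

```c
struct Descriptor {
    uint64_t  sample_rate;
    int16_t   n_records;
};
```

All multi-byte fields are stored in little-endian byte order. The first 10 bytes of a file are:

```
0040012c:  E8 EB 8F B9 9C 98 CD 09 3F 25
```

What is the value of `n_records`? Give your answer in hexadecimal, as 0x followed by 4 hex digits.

0x253F

`n_records` follows `sample_rate` (8 bytes), so it starts at byte offset 8 and occupies 2 bytes.
Bytes at offsets 8..9: 3F 25.
Little-endian stores the least-significant byte at the lowest address.
Reassemble most-significant byte first: 25 3F → 0x253F.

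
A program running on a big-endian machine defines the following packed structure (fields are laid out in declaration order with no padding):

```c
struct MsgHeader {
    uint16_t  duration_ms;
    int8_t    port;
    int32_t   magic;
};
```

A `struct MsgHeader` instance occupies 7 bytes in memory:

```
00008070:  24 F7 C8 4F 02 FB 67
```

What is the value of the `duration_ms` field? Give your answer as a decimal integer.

9463

`duration_ms` is the first field, at byte offset 0, occupying 2 bytes.
Bytes at offsets 0..1: 24 F7.
Big-endian: lowest address holds the most-significant byte.
The bytes are already most-significant first: 0x24F7.
0x24F7 = 9463.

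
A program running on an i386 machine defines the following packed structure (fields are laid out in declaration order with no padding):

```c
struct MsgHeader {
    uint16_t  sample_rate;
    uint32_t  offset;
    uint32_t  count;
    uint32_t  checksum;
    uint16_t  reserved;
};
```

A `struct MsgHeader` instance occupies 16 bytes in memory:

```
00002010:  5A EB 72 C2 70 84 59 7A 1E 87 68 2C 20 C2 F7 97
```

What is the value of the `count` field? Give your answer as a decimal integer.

2266921561

`count` follows `sample_rate` (2 B), `offset` (4 B), so it starts at offset 2 + 4 = 6 and occupies 4 bytes.
Bytes at offsets 6..9: 59 7A 1E 87.
Little-endian: lowest address holds the least-significant byte.
Reassemble most-significant byte first: 87 1E 7A 59 → 0x871E7A59.
0x871E7A59 = 2266921561.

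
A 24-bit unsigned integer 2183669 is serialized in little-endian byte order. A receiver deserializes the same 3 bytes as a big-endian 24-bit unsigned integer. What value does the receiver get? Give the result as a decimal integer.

16077089

2183669 in 24-bit hexadecimal is 0x2151F5.
Stored little-endian, the bytes at ascending addresses are F5 51 21.
Read back as big-endian, the last byte is least significant, giving 0xF55121.
0xF55121 = 16077089.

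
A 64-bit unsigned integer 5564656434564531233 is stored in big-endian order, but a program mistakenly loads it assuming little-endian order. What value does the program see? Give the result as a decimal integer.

2415142571960514893

5564656434564531233 in 64-bit hexadecimal is 0x4D39A18B5F4F8421.
Stored big-endian, the bytes at ascending addresses are 4D 39 A1 8B 5F 4F 84 21.
Read back as little-endian, the first byte is least significant, giving 0x21844F5F8BA1394D.
0x21844F5F8BA1394D = 2415142571960514893.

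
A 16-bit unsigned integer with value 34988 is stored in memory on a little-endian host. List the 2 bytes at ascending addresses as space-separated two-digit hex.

AC 88

34988 in hexadecimal, padded to 16 bits, is 0x88AC.
Split into bytes (most-significant first): 88 AC.
Little-endian: lowest address holds the least-significant byte.
So at ascending addresses the bytes are AC 88.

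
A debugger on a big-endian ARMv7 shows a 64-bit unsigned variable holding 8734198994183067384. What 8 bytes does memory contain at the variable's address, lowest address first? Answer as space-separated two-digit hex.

79 36 1B B5 9D DB 16 F8

8734198994183067384 in hexadecimal, padded to 64 bits, is 0x79361BB59DDB16F8.
Split into bytes (most-significant first): 79 36 1B B5 9D DB 16 F8.
Big-endian stores the most-significant byte at the lowest address.
So the memory order matches the most-significant-first order: 79 36 1B B5 9D DB 16 F8.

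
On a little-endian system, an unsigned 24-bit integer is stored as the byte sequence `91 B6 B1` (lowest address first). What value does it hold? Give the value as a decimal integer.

11646609

Little-endian: lowest address holds the least-significant byte.
Reassemble most-significant byte first: B1 B6 91 → 0xB1B691.
0xB1B691 = 11646609.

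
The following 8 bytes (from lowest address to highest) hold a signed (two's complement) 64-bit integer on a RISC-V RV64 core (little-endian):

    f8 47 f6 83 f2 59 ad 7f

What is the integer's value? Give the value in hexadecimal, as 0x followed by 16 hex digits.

Little-endian stores the least-significant byte at the lowest address.
Reassemble most-significant byte first: 7F AD 59 F2 83 F6 47 F8 → 0x7FAD59F283F647F8.

0x7FAD59F283F647F8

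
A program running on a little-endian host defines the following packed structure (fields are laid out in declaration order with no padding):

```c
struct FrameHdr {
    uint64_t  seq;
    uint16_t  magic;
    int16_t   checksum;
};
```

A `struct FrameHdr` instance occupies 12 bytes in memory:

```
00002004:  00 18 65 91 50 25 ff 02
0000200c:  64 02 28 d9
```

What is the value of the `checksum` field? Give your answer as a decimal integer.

-9944

`checksum` follows `seq` (8 B), `magic` (2 B), so it starts at offset 8 + 2 = 10 and occupies 2 bytes.
Bytes at offsets 10..11: 28 D9.
Little-endian stores the least-significant byte at the lowest address.
Reassemble most-significant byte first: D9 28 → 0xD928.
Top bit is set, so as a signed 16-bit value this is 0xD928 − 2^16 = -9944.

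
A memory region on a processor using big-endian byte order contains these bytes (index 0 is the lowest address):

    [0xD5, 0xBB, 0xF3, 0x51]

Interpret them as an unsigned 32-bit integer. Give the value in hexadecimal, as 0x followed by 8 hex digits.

In big-endian order the high byte comes first in memory.
The bytes are already most-significant first: 0xD5BBF351.

0xD5BBF351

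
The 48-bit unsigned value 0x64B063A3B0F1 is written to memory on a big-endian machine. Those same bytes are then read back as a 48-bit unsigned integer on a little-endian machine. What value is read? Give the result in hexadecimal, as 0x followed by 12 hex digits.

Stored big-endian, the bytes at ascending addresses are 64 B0 63 A3 B0 F1.
Read back as little-endian, the first byte is least significant, giving 0xF1B0A363B064.

0xF1B0A363B064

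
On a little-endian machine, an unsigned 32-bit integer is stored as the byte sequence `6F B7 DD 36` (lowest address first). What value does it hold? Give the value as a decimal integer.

920500079

In little-endian order the low byte comes first in memory.
Reassemble most-significant byte first: 36 DD B7 6F → 0x36DDB76F.
0x36DDB76F = 920500079.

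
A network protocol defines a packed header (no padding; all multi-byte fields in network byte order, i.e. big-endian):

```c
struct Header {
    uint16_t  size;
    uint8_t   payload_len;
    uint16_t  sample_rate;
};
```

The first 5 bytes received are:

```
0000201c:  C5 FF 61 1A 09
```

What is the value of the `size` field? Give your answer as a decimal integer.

50687

`size` is the first field, at byte offset 0, occupying 2 bytes.
Bytes at offsets 0..1: C5 FF.
Big-endian stores the most-significant byte at the lowest address.
The bytes are already most-significant first: 0xC5FF.
0xC5FF = 50687.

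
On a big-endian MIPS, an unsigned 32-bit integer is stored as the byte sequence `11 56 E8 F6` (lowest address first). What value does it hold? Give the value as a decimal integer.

Big-endian: lowest address holds the most-significant byte.
The bytes are already most-significant first: 0x1156E8F6.
0x1156E8F6 = 290908406.

290908406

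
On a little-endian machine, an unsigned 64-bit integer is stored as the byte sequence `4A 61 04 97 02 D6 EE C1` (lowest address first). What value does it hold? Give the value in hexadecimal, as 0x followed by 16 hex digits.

0xC1EED6029704614A

Little-endian: lowest address holds the least-significant byte.
Reassemble most-significant byte first: C1 EE D6 02 97 04 61 4A → 0xC1EED6029704614A.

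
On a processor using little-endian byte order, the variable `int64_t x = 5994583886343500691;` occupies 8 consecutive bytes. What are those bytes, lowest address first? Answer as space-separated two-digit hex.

5994583886343500691 in hexadecimal, padded to 64 bits, is 0x53310A48B1C8F393.
Split into bytes (most-significant first): 53 31 0A 48 B1 C8 F3 93.
In little-endian order the low byte comes first in memory.
So at ascending addresses the bytes are 93 F3 C8 B1 48 0A 31 53.

93 F3 C8 B1 48 0A 31 53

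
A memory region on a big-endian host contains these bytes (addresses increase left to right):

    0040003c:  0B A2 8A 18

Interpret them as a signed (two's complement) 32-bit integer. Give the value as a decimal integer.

Big-endian stores the most-significant byte at the lowest address.
The bytes are already most-significant first: 0x0BA28A18.
0x0BA28A18 = 195201560.

195201560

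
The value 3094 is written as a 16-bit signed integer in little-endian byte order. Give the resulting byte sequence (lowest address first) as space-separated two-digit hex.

16 0C

3094 in hexadecimal, padded to 16 bits, is 0x0C16.
Split into bytes (most-significant first): 0C 16.
Little-endian: lowest address holds the least-significant byte.
So at ascending addresses the bytes are 16 0C.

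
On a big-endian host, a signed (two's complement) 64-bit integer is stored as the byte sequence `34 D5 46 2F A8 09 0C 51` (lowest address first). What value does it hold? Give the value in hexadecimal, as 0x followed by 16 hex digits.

In big-endian order the high byte comes first in memory.
The bytes are already most-significant first: 0x34D5462FA8090C51.

0x34D5462FA8090C51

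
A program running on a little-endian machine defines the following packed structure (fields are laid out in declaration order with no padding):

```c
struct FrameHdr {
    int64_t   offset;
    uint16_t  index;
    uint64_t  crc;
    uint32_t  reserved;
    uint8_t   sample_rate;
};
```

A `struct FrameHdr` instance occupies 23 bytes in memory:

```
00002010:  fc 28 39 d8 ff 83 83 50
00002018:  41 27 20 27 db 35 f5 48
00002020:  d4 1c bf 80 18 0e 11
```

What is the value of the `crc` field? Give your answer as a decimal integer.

2077365546132383520

`crc` follows `offset` (8 B), `index` (2 B), so it starts at offset 8 + 2 = 10 and occupies 8 bytes.
Bytes at offsets 10..17: 20 27 DB 35 F5 48 D4 1C.
Little-endian: lowest address holds the least-significant byte.
Reassemble most-significant byte first: 1C D4 48 F5 35 DB 27 20 → 0x1CD448F535DB2720.
0x1CD448F535DB2720 = 2077365546132383520.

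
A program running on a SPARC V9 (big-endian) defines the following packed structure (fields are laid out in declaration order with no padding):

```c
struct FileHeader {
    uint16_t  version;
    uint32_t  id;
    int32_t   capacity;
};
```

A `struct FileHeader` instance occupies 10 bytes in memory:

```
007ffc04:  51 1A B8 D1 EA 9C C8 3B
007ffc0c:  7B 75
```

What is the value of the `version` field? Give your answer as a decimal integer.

`version` is the first field, at byte offset 0, occupying 2 bytes.
Bytes at offsets 0..1: 51 1A.
Big-endian stores the most-significant byte at the lowest address.
The bytes are already most-significant first: 0x511A.
0x511A = 20762.

20762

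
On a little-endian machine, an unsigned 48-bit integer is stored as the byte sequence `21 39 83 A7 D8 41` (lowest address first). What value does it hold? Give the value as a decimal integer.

In little-endian order the low byte comes first in memory.
Reassemble most-significant byte first: 41 D8 A7 83 39 21 → 0x41D8A7833921.
0x41D8A7833921 = 72398779136289.

72398779136289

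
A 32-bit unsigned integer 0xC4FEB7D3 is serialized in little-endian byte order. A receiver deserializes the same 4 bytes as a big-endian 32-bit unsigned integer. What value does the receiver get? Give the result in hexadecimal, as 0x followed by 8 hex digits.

Stored little-endian, the bytes at ascending addresses are D3 B7 FE C4.
Read back as big-endian, the last byte is least significant, giving 0xD3B7FEC4.

0xD3B7FEC4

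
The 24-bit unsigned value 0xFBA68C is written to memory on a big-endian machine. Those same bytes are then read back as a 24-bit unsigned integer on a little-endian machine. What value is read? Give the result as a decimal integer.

Stored big-endian, the bytes at ascending addresses are FB A6 8C.
Read back as little-endian, the first byte is least significant, giving 0x8CA6FB.
0x8CA6FB = 9217787.

9217787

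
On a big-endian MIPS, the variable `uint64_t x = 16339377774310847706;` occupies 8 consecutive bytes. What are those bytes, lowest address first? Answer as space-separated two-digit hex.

16339377774310847706 in hexadecimal, padded to 64 bits, is 0xE2C1218418B5F4DA.
Split into bytes (most-significant first): E2 C1 21 84 18 B5 F4 DA.
Big-endian: lowest address holds the most-significant byte.
So the memory order matches the most-significant-first order: E2 C1 21 84 18 B5 F4 DA.

E2 C1 21 84 18 B5 F4 DA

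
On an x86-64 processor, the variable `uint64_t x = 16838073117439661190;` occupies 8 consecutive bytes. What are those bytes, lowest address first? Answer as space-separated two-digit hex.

16838073117439661190 in hexadecimal, padded to 64 bits, is 0xE9ACDA49D30B9486.
Split into bytes (most-significant first): E9 AC DA 49 D3 0B 94 86.
In little-endian order the low byte comes first in memory.
So at ascending addresses the bytes are 86 94 0B D3 49 DA AC E9.

86 94 0B D3 49 DA AC E9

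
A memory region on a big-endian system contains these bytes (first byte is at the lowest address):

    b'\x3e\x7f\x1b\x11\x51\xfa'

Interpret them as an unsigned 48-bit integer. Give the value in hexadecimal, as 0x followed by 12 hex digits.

In big-endian order the high byte comes first in memory.
The bytes are already most-significant first: 0x3E7F1B1151FA.

0x3E7F1B1151FA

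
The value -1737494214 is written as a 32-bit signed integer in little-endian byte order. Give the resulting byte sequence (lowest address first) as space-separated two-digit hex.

Two's complement of -1737494214 in 32 bits: 1737494214 = 0x67900EC6; invert → 0x986FF139; add 1 → 0x986FF13A.
Split into bytes (most-significant first): 98 6F F1 3A.
In little-endian order the low byte comes first in memory.
So at ascending addresses the bytes are 3A F1 6F 98.

3A F1 6F 98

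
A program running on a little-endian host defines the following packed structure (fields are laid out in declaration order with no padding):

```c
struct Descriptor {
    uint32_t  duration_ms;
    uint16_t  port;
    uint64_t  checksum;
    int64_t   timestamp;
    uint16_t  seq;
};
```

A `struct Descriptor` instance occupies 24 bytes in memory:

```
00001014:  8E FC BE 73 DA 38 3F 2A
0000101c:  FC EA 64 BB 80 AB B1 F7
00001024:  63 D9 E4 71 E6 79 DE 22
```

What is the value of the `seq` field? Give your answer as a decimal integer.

`seq` follows `duration_ms` (4 B), `port` (2 B), `checksum` (8 B), `timestamp` (8 B), so it starts at offset 4 + 2 + 8 + 8 = 22 and occupies 2 bytes.
Bytes at offsets 22..23: DE 22.
In little-endian order the low byte comes first in memory.
Reassemble most-significant byte first: 22 DE → 0x22DE.
0x22DE = 8926.

8926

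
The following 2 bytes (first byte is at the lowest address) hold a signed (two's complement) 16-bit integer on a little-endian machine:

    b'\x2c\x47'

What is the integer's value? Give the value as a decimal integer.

Little-endian stores the least-significant byte at the lowest address.
Reassemble most-significant byte first: 47 2C → 0x472C.
0x472C = 18220.

18220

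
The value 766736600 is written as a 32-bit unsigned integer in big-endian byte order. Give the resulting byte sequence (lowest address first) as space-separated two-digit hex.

766736600 in hexadecimal, padded to 32 bits, is 0x2DB378D8.
Split into bytes (most-significant first): 2D B3 78 D8.
Big-endian stores the most-significant byte at the lowest address.
So the memory order matches the most-significant-first order: 2D B3 78 D8.

2D B3 78 D8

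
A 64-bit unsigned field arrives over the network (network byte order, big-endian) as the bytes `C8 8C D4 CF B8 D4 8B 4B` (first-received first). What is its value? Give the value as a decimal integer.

14451159292949334859

In big-endian order the high byte comes first in memory.
The bytes are already most-significant first: 0xC88CD4CFB8D48B4B.
0xC88CD4CFB8D48B4B = 14451159292949334859.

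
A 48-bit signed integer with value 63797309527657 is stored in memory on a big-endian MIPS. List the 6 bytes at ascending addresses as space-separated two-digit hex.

63797309527657 in hexadecimal, padded to 48 bits, is 0x3A05F7F8D669.
Split into bytes (most-significant first): 3A 05 F7 F8 D6 69.
Big-endian stores the most-significant byte at the lowest address.
So the memory order matches the most-significant-first order: 3A 05 F7 F8 D6 69.

3A 05 F7 F8 D6 69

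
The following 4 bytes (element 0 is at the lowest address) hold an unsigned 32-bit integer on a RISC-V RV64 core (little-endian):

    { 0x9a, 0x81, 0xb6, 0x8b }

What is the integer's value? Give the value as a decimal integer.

2343993754

In little-endian order the low byte comes first in memory.
Reassemble most-significant byte first: 8B B6 81 9A → 0x8BB6819A.
0x8BB6819A = 2343993754.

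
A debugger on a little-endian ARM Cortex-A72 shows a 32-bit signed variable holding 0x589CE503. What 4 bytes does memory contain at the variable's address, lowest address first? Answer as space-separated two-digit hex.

03 E5 9C 58

Split into bytes (most-significant first): 58 9C E5 03.
In little-endian order the low byte comes first in memory.
So at ascending addresses the bytes are 03 E5 9C 58.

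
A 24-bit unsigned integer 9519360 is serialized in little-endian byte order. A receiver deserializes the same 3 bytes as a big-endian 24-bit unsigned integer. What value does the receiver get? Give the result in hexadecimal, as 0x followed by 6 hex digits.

0x004191

9519360 in 24-bit hexadecimal is 0x914100.
Stored little-endian, the bytes at ascending addresses are 00 41 91.
Read back as big-endian, the last byte is least significant, giving 0x004191.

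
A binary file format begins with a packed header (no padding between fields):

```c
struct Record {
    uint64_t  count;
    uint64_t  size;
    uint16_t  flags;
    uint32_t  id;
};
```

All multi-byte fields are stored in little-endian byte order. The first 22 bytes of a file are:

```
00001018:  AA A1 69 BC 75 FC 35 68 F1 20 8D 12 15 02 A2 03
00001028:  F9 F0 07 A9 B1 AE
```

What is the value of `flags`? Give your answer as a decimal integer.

61689

`flags` follows `count` (8 B), `size` (8 B), so it starts at offset 8 + 8 = 16 and occupies 2 bytes.
Bytes at offsets 16..17: F9 F0.
Little-endian stores the least-significant byte at the lowest address.
Reassemble most-significant byte first: F0 F9 → 0xF0F9.
0xF0F9 = 61689.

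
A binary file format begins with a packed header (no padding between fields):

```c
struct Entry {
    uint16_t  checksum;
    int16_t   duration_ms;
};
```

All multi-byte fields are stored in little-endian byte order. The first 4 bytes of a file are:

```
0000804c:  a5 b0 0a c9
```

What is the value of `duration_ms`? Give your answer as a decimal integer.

-14070

`duration_ms` follows `checksum` (2 bytes), so it starts at byte offset 2 and occupies 2 bytes.
Bytes at offsets 2..3: 0A C9.
Little-endian stores the least-significant byte at the lowest address.
Reassemble most-significant byte first: C9 0A → 0xC90A.
Top bit is set, so as a signed 16-bit value this is 0xC90A − 2^16 = -14070.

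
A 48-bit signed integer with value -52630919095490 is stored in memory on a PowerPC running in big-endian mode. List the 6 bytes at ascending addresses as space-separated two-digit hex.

Two's complement of -52630919095490 in 48 bits: 52630919095490 = 0x2FDE173CA4C2; invert → 0xD021E8C35B3D; add 1 → 0xD021E8C35B3E.
Split into bytes (most-significant first): D0 21 E8 C3 5B 3E.
Big-endian: lowest address holds the most-significant byte.
So the memory order matches the most-significant-first order: D0 21 E8 C3 5B 3E.

D0 21 E8 C3 5B 3E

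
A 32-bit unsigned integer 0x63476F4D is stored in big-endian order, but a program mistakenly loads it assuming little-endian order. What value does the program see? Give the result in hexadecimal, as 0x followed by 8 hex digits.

Stored big-endian, the bytes at ascending addresses are 63 47 6F 4D.
Read back as little-endian, the first byte is least significant, giving 0x4D6F4763.

0x4D6F4763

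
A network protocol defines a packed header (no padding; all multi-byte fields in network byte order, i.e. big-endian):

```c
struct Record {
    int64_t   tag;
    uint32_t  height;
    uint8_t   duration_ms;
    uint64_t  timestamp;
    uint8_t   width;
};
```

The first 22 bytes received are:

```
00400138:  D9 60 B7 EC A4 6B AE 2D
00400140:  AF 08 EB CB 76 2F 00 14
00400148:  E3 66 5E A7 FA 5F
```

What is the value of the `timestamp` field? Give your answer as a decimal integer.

3386729886690224122

`timestamp` follows `tag` (8 B), `height` (4 B), `duration_ms` (1 B), so it starts at offset 8 + 4 + 1 = 13 and occupies 8 bytes.
Bytes at offsets 13..20: 2F 00 14 E3 66 5E A7 FA.
In big-endian order the high byte comes first in memory.
The bytes are already most-significant first: 0x2F0014E3665EA7FA.
0x2F0014E3665EA7FA = 3386729886690224122.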